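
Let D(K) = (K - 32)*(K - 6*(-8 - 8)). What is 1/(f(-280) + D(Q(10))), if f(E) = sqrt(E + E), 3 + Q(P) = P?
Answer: -515/1326237 - 4*I*sqrt(35)/6631185 ≈ -0.00038832 - 3.5686e-6*I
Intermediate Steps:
Q(P) = -3 + P
f(E) = sqrt(2)*sqrt(E) (f(E) = sqrt(2*E) = sqrt(2)*sqrt(E))
D(K) = (-32 + K)*(96 + K) (D(K) = (-32 + K)*(K - 6*(-16)) = (-32 + K)*(K + 96) = (-32 + K)*(96 + K))
1/(f(-280) + D(Q(10))) = 1/(sqrt(2)*sqrt(-280) + (-3072 + (-3 + 10)**2 + 64*(-3 + 10))) = 1/(sqrt(2)*(2*I*sqrt(70)) + (-3072 + 7**2 + 64*7)) = 1/(4*I*sqrt(35) + (-3072 + 49 + 448)) = 1/(4*I*sqrt(35) - 2575) = 1/(-2575 + 4*I*sqrt(35))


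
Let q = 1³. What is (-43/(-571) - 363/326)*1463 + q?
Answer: -282545919/186146 ≈ -1517.9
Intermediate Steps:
q = 1
(-43/(-571) - 363/326)*1463 + q = (-43/(-571) - 363/326)*1463 + 1 = (-43*(-1/571) - 363*1/326)*1463 + 1 = (43/571 - 363/326)*1463 + 1 = -193255/186146*1463 + 1 = -282732065/186146 + 1 = -282545919/186146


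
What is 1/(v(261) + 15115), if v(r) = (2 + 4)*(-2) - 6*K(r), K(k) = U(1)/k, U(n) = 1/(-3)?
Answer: 261/3941885 ≈ 6.6212e-5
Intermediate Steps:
U(n) = -⅓
K(k) = -1/(3*k)
v(r) = -12 + 2/r (v(r) = (2 + 4)*(-2) - (-2)/r = 6*(-2) + 2/r = -12 + 2/r)
1/(v(261) + 15115) = 1/((-12 + 2/261) + 15115) = 1/(-3130/261 + 15115) = 1/(3941885/261) = 261/3941885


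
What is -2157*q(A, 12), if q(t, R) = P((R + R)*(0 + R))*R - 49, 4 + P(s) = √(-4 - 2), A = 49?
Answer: 209229 - 25884*I*√6 ≈ 2.0923e+5 - 63403.0*I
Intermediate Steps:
P(s) = -4 + I*√6 (P(s) = -4 + √(-4 - 2) = -4 + √(-6) = -4 + I*√6)
q(t, R) = -49 + R*(-4 + I*√6) (q(t, R) = (-4 + I*√6)*R - 49 = R*(-4 + I*√6) - 49 = -49 + R*(-4 + I*√6))
-2157*q(A, 12) = -2157*(-49 - 1*12*(4 - I*√6)) = -2157*(-49 + (-48 + 12*I*√6)) = -2157*(-97 + 12*I*√6) = 209229 - 25884*I*√6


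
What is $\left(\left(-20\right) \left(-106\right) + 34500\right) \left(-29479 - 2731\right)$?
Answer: $-1179530200$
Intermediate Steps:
$\left(\left(-20\right) \left(-106\right) + 34500\right) \left(-29479 - 2731\right) = \left(2120 + 34500\right) \left(-29479 - 2731\right) = 36620 \left(-32210\right) = -1179530200$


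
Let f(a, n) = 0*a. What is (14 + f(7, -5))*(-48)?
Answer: -672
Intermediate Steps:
f(a, n) = 0
(14 + f(7, -5))*(-48) = (14 + 0)*(-48) = 14*(-48) = -672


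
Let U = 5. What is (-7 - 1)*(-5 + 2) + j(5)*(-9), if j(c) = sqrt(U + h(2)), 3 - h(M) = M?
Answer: 24 - 9*sqrt(6) ≈ 1.9546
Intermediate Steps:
h(M) = 3 - M
j(c) = sqrt(6) (j(c) = sqrt(5 + (3 - 1*2)) = sqrt(5 + (3 - 2)) = sqrt(5 + 1) = sqrt(6))
(-7 - 1)*(-5 + 2) + j(5)*(-9) = (-7 - 1)*(-5 + 2) + sqrt(6)*(-9) = -8*(-3) - 9*sqrt(6) = 24 - 9*sqrt(6)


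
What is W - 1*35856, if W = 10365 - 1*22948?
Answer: -48439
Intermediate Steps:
W = -12583 (W = 10365 - 22948 = -12583)
W - 1*35856 = -12583 - 1*35856 = -12583 - 35856 = -48439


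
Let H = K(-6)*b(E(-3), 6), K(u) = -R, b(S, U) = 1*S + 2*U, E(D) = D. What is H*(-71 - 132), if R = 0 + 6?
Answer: 10962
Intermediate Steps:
R = 6
b(S, U) = S + 2*U
K(u) = -6 (K(u) = -1*6 = -6)
H = -54 (H = -6*(-3 + 2*6) = -6*(-3 + 12) = -6*9 = -54)
H*(-71 - 132) = -54*(-71 - 132) = -54*(-203) = 10962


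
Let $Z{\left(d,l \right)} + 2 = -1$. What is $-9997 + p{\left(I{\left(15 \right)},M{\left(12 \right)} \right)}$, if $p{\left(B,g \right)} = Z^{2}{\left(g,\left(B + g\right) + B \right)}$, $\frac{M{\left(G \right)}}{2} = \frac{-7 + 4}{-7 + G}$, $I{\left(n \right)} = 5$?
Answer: $-9988$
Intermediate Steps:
$M{\left(G \right)} = - \frac{6}{-7 + G}$ ($M{\left(G \right)} = 2 \frac{-7 + 4}{-7 + G} = 2 \left(- \frac{3}{-7 + G}\right) = - \frac{6}{-7 + G}$)
$Z{\left(d,l \right)} = -3$ ($Z{\left(d,l \right)} = -2 - 1 = -3$)
$p{\left(B,g \right)} = 9$ ($p{\left(B,g \right)} = \left(-3\right)^{2} = 9$)
$-9997 + p{\left(I{\left(15 \right)},M{\left(12 \right)} \right)} = -9997 + 9 = -9988$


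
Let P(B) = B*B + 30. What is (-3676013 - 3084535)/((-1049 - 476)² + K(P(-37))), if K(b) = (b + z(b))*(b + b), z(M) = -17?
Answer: -6760548/6192461 ≈ -1.0917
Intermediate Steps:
P(B) = 30 + B² (P(B) = B² + 30 = 30 + B²)
K(b) = 2*b*(-17 + b) (K(b) = (b - 17)*(b + b) = (-17 + b)*(2*b) = 2*b*(-17 + b))
(-3676013 - 3084535)/((-1049 - 476)² + K(P(-37))) = (-3676013 - 3084535)/((-1049 - 476)² + 2*(30 + (-37)²)*(-17 + (30 + (-37)²))) = -6760548/((-1525)² + 2*(30 + 1369)*(-17 + (30 + 1369))) = -6760548/(2325625 + 2*1399*(-17 + 1399)) = -6760548/(2325625 + 2*1399*1382) = -6760548/(2325625 + 3866836) = -6760548/6192461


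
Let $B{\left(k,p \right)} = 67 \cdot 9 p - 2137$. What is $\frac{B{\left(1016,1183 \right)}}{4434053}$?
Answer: $\frac{711212}{4434053} \approx 0.1604$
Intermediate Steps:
$B{\left(k,p \right)} = -2137 + 603 p$ ($B{\left(k,p \right)} = 603 p - 2137 = -2137 + 603 p$)
$\frac{B{\left(1016,1183 \right)}}{4434053} = \frac{-2137 + 603 \cdot 1183}{4434053} = \left(-2137 + 713349\right) \frac{1}{4434053} = 711212 \cdot \frac{1}{4434053} = \frac{711212}{4434053}$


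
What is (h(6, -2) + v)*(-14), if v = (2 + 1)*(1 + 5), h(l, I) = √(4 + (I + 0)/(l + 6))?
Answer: -252 - 7*√138/3 ≈ -279.41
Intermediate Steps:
h(l, I) = √(4 + I/(6 + l))
v = 18 (v = 3*6 = 18)
(h(6, -2) + v)*(-14) = (√((24 - 2 + 4*6)/(6 + 6)) + 18)*(-14) = (√((24 - 2 + 24)/12) + 18)*(-14) = (√((1/12)*46) + 18)*(-14) = (√(23/6) + 18)*(-14) = (√138/6 + 18)*(-14) = (18 + √138/6)*(-14) = -252 - 7*√138/3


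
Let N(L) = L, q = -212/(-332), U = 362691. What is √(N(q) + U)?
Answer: √2498582698/83 ≈ 602.24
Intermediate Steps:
q = 53/83 (q = -212*(-1/332) = 53/83 ≈ 0.63855)
√(N(q) + U) = √(53/83 + 362691) = √(30103406/83) = √2498582698/83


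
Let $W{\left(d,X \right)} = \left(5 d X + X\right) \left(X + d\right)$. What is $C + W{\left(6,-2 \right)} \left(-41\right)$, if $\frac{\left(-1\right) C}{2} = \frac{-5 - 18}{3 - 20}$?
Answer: $\frac{172810}{17} \approx 10165.0$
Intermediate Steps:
$C = - \frac{46}{17}$ ($C = - 2 \frac{-5 - 18}{3 - 20} = - 2 \left(- \frac{23}{-17}\right) = - 2 \left(\left(-23\right) \left(- \frac{1}{17}\right)\right) = \left(-2\right) \frac{23}{17} = - \frac{46}{17} \approx -2.7059$)
$W{\left(d,X \right)} = \left(X + d\right) \left(X + 5 X d\right)$ ($W{\left(d,X \right)} = \left(5 X d + X\right) \left(X + d\right) = \left(X + 5 X d\right) \left(X + d\right) = \left(X + d\right) \left(X + 5 X d\right)$)
$C + W{\left(6,-2 \right)} \left(-41\right) = - \frac{46}{17} + - 2 \left(-2 + 6 + 5 \cdot 6^{2} + 5 \left(-2\right) 6\right) \left(-41\right) = - \frac{46}{17} + - 2 \left(-2 + 6 + 5 \cdot 36 - 60\right) \left(-41\right) = - \frac{46}{17} + - 2 \left(-2 + 6 + 180 - 60\right) \left(-41\right) = - \frac{46}{17} + \left(-2\right) 124 \left(-41\right) = - \frac{46}{17} - -10168 = - \frac{46}{17} + 10168 = \frac{172810}{17}$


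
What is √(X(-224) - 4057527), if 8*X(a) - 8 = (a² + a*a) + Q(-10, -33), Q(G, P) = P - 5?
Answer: 7*I*√330203/2 ≈ 2011.2*I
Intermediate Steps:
Q(G, P) = -5 + P
X(a) = -15/4 + a²/4 (X(a) = 1 + ((a² + a*a) + (-5 - 33))/8 = 1 + ((a² + a²) - 38)/8 = 1 + (2*a² - 38)/8 = 1 + (-38 + 2*a²)/8 = 1 + (-19/4 + a²/4) = -15/4 + a²/4)
√(X(-224) - 4057527) = √((-15/4 + (¼)*(-224)²) - 4057527) = √((-15/4 + (¼)*50176) - 4057527) = √((-15/4 + 12544) - 4057527) = √(50161/4 - 4057527) = √(-16179947/4) = 7*I*√330203/2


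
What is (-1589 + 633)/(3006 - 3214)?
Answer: 239/52 ≈ 4.5962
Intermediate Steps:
(-1589 + 633)/(3006 - 3214) = -956/(-208) = -956*(-1/208) = 239/52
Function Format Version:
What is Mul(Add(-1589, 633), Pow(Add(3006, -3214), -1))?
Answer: Rational(239, 52) ≈ 4.5962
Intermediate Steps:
Mul(Add(-1589, 633), Pow(Add(3006, -3214), -1)) = Mul(-956, Pow(-208, -1)) = Mul(-956, Rational(-1, 208)) = Rational(239, 52)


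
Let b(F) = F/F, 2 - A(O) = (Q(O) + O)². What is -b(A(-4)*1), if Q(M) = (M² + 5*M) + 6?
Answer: -1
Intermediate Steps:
Q(M) = 6 + M² + 5*M
A(O) = 2 - (6 + O² + 6*O)² (A(O) = 2 - ((6 + O² + 5*O) + O)² = 2 - (6 + O² + 6*O)²)
b(F) = 1
-b(A(-4)*1) = -1*1 = -1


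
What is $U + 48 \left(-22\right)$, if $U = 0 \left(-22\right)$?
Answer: $-1056$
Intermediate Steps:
$U = 0$
$U + 48 \left(-22\right) = 0 + 48 \left(-22\right) = 0 - 1056 = -1056$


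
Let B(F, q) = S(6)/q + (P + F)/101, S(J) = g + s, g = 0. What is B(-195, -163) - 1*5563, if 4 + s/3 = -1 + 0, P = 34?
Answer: -91608397/16463 ≈ -5564.5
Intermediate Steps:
s = -15 (s = -12 + 3*(-1 + 0) = -12 + 3*(-1) = -12 - 3 = -15)
S(J) = -15 (S(J) = 0 - 15 = -15)
B(F, q) = 34/101 - 15/q + F/101 (B(F, q) = -15/q + (34 + F)/101 = -15/q + (34 + F)*(1/101) = -15/q + (34/101 + F/101) = 34/101 - 15/q + F/101)
B(-195, -163) - 1*5563 = (1/101)*(-1515 - 163*(34 - 195))/(-163) - 1*5563 = (1/101)*(-1/163)*(-1515 - 163*(-161)) - 5563 = (1/101)*(-1/163)*(-1515 + 26243) - 5563 = (1/101)*(-1/163)*24728 - 5563 = -24728/16463 - 5563 = -91608397/16463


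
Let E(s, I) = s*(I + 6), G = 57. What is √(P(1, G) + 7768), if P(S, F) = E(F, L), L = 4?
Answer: √8338 ≈ 91.313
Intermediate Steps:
E(s, I) = s*(6 + I)
P(S, F) = 10*F (P(S, F) = F*(6 + 4) = F*10 = 10*F)
√(P(1, G) + 7768) = √(10*57 + 7768) = √(570 + 7768) = √8338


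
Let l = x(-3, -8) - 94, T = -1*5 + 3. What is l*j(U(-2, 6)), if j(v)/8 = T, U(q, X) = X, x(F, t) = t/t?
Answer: 1488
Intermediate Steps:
x(F, t) = 1
T = -2 (T = -5 + 3 = -2)
j(v) = -16 (j(v) = 8*(-2) = -16)
l = -93 (l = 1 - 94 = -93)
l*j(U(-2, 6)) = -93*(-16) = 1488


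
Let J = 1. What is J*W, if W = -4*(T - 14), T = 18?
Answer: -16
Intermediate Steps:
W = -16 (W = -4*(18 - 14) = -4*4 = -16)
J*W = 1*(-16) = -16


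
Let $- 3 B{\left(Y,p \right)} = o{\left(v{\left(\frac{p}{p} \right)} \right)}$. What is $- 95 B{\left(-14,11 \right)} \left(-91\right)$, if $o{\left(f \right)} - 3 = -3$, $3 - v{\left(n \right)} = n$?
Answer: $0$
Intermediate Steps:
$v{\left(n \right)} = 3 - n$
$o{\left(f \right)} = 0$ ($o{\left(f \right)} = 3 - 3 = 0$)
$B{\left(Y,p \right)} = 0$ ($B{\left(Y,p \right)} = \left(- \frac{1}{3}\right) 0 = 0$)
$- 95 B{\left(-14,11 \right)} \left(-91\right) = \left(-95\right) 0 \left(-91\right) = 0 \left(-91\right) = 0$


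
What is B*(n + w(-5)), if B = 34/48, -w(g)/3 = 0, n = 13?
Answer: 221/24 ≈ 9.2083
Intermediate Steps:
w(g) = 0 (w(g) = -3*0 = 0)
B = 17/24 (B = 34*(1/48) = 17/24 ≈ 0.70833)
B*(n + w(-5)) = 17*(13 + 0)/24 = (17/24)*13 = 221/24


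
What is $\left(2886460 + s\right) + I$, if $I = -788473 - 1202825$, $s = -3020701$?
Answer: $-2125539$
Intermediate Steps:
$I = -1991298$
$\left(2886460 + s\right) + I = \left(2886460 - 3020701\right) - 1991298 = -134241 - 1991298 = -2125539$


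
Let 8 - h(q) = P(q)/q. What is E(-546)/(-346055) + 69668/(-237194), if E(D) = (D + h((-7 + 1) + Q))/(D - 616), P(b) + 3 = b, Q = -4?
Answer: -140073695683021/476897405782700 ≈ -0.29372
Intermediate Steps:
P(b) = -3 + b
h(q) = 8 - (-3 + q)/q
E(D) = (67/10 + D)/(-616 + D) (E(D) = (D + (7 + 3/((-7 + 1) - 4)))/(D - 616) = (D + (7 + 3/(-6 - 4)))/(-616 + D) = (D + (7 + 3/(-10)))/(-616 + D) = (D + (7 + 3*(-⅒)))/(-616 + D) = (D + (7 - 3/10))/(-616 + D) = (D + 67/10)/(-616 + D) = (67/10 + D)/(-616 + D))
E(-546)/(-346055) + 69668/(-237194) = ((67/10 - 546)/(-616 - 546))/(-346055) + 69668/(-237194) = (-5393/10/(-1162))*(-1/346055) + 69668*(-1/237194) = -1/1162*(-5393/10)*(-1/346055) - 34834/118597 = (5393/11620)*(-1/346055) - 34834/118597 = -5393/4021159100 - 34834/118597 = -140073695683021/476897405782700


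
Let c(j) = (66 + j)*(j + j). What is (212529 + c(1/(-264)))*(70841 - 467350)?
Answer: -2936622247247021/34848 ≈ -8.4269e+10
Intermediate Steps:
c(j) = 2*j*(66 + j) (c(j) = (66 + j)*(2*j) = 2*j*(66 + j))
(212529 + c(1/(-264)))*(70841 - 467350) = (212529 + 2*(66 + 1/(-264))/(-264))*(70841 - 467350) = (212529 + 2*(-1/264)*(66 - 1/264))*(-396509) = (212529 + 2*(-1/264)*(17423/264))*(-396509) = (212529 - 17423/34848)*(-396509) = (7406193169/34848)*(-396509) = -2936622247247021/34848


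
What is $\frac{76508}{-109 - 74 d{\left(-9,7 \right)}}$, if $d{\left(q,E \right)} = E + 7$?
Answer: $- \frac{76508}{1145} \approx -66.819$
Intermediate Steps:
$d{\left(q,E \right)} = 7 + E$
$\frac{76508}{-109 - 74 d{\left(-9,7 \right)}} = \frac{76508}{-109 - 74 \left(7 + 7\right)} = \frac{76508}{-109 - 1036} = \frac{76508}{-1145} = 76508 \left(- \frac{1}{1145}\right) = - \frac{76508}{1145}$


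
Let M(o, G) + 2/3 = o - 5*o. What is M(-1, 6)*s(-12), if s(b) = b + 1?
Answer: -110/3 ≈ -36.667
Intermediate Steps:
s(b) = 1 + b
M(o, G) = -2/3 - 4*o (M(o, G) = -2/3 + (o - 5*o) = -2/3 - 4*o)
M(-1, 6)*s(-12) = (-2/3 - 4*(-1))*(1 - 12) = (-2/3 + 4)*(-11) = (10/3)*(-11) = -110/3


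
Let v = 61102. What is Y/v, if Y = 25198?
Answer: 12599/30551 ≈ 0.41239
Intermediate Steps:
Y/v = 25198/61102 = 25198*(1/61102) = 12599/30551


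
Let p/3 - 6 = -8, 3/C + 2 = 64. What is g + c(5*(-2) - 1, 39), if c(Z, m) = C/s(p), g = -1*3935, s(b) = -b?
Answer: -487939/124 ≈ -3935.0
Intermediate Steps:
C = 3/62 (C = 3/(-2 + 64) = 3/62 ≈ 0.048387)
p = -6 (p = 18 + 3*(-8) = 18 - 24 = -6)
g = -3935
c(Z, m) = 1/124 (c(Z, m) = 3/(62*((-1*(-6)))) = (3/62)/6 = (3/62)*(⅙) = 1/124)
g + c(5*(-2) - 1, 39) = -3935 + 1/124 = -487939/124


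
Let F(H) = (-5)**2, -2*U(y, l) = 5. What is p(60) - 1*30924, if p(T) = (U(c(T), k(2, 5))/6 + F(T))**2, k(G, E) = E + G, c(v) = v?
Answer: -4366031/144 ≈ -30320.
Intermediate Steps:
U(y, l) = -5/2 (U(y, l) = -1/2*5 = -5/2)
F(H) = 25
p(T) = 87025/144 (p(T) = (-5/2/6 + 25)**2 = (-5/2*1/6 + 25)**2 = (-5/12 + 25)**2 = (295/12)**2 = 87025/144)
p(60) - 1*30924 = 87025/144 - 1*30924 = 87025/144 - 30924 = -4366031/144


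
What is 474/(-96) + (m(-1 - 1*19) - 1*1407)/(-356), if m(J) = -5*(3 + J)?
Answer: -1743/1424 ≈ -1.2240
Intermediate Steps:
m(J) = -15 - 5*J
474/(-96) + (m(-1 - 1*19) - 1*1407)/(-356) = 474/(-96) + ((-15 - 5*(-1 - 1*19)) - 1*1407)/(-356) = 474*(-1/96) + ((-15 - 5*(-1 - 19)) - 1407)*(-1/356) = -79/16 + ((-15 - 5*(-20)) - 1407)*(-1/356) = -79/16 + ((-15 + 100) - 1407)*(-1/356) = -79/16 + (85 - 1407)*(-1/356) = -79/16 - 1322*(-1/356) = -79/16 + 661/178 = -1743/1424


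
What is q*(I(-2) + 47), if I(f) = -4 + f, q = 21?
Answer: 861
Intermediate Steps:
q*(I(-2) + 47) = 21*((-4 - 2) + 47) = 21*(-6 + 47) = 21*41 = 861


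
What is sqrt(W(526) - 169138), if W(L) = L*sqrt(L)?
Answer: sqrt(-169138 + 526*sqrt(526)) ≈ 396.33*I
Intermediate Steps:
W(L) = L**(3/2)
sqrt(W(526) - 169138) = sqrt(526**(3/2) - 169138) = sqrt(526*sqrt(526) - 169138) = sqrt(-169138 + 526*sqrt(526))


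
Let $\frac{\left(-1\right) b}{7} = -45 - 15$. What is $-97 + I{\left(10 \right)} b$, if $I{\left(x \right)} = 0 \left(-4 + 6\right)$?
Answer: $-97$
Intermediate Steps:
$b = 420$ ($b = - 7 \left(-45 - 15\right) = \left(-7\right) \left(-60\right) = 420$)
$I{\left(x \right)} = 0$ ($I{\left(x \right)} = 0 \cdot 2 = 0$)
$-97 + I{\left(10 \right)} b = -97 + 0 \cdot 420 = -97 + 0 = -97$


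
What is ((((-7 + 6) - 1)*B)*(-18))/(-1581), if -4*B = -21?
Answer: -63/527 ≈ -0.11954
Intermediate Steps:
B = 21/4 (B = -¼*(-21) = 21/4 ≈ 5.2500)
((((-7 + 6) - 1)*B)*(-18))/(-1581) = ((((-7 + 6) - 1)*(21/4))*(-18))/(-1581) = (((-1 - 1)*(21/4))*(-18))*(-1/1581) = (-2*21/4*(-18))*(-1/1581) = -21/2*(-18)*(-1/1581) = 189*(-1/1581) = -63/527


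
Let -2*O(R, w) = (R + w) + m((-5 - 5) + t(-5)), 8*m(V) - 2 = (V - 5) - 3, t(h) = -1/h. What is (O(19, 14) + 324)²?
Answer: 609053041/6400 ≈ 95165.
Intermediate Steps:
m(V) = -¾ + V/8 (m(V) = ¼ + ((V - 5) - 3)/8 = ¼ + ((-5 + V) - 3)/8 = ¼ + (-8 + V)/8 = ¼ + (-1 + V/8) = -¾ + V/8)
O(R, w) = 79/80 - R/2 - w/2 (O(R, w) = -((R + w) + (-¾ + ((-5 - 5) - 1/(-5))/8))/2 = -((R + w) + (-¾ + (-10 - 1*(-⅕))/8))/2 = -((R + w) + (-¾ + (-10 + ⅕)/8))/2 = -((R + w) + (-¾ + (⅛)*(-49/5)))/2 = -((R + w) + (-¾ - 49/40))/2 = -((R + w) - 79/40)/2 = -(-79/40 + R + w)/2 = 79/80 - R/2 - w/2)
(O(19, 14) + 324)² = ((79/80 - ½*19 - ½*14) + 324)² = ((79/80 - 19/2 - 7) + 324)² = (-1241/80 + 324)² = (24679/80)² = 609053041/6400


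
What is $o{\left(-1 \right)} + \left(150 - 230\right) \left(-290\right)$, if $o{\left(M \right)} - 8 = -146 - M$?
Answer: $23063$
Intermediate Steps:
$o{\left(M \right)} = -138 - M$ ($o{\left(M \right)} = 8 - \left(146 + M\right) = -138 - M$)
$o{\left(-1 \right)} + \left(150 - 230\right) \left(-290\right) = \left(-138 - -1\right) + \left(150 - 230\right) \left(-290\right) = \left(-138 + 1\right) - -23200 = -137 + 23200 = 23063$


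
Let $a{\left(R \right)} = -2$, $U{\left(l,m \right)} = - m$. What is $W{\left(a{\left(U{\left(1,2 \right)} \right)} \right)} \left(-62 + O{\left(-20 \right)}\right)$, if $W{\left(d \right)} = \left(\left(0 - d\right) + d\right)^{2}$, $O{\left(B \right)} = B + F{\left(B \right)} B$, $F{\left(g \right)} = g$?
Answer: $0$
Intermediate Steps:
$O{\left(B \right)} = B + B^{2}$ ($O{\left(B \right)} = B + B B = B + B^{2}$)
$W{\left(d \right)} = 0$ ($W{\left(d \right)} = \left(- d + d\right)^{2} = 0^{2} = 0$)
$W{\left(a{\left(U{\left(1,2 \right)} \right)} \right)} \left(-62 + O{\left(-20 \right)}\right) = 0 \left(-62 - 20 \left(1 - 20\right)\right) = 0 \left(-62 - -380\right) = 0 \left(-62 + 380\right) = 0 \cdot 318 = 0$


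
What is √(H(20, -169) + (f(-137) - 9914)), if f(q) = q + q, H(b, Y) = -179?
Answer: I*√10367 ≈ 101.82*I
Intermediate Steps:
f(q) = 2*q
√(H(20, -169) + (f(-137) - 9914)) = √(-179 + (2*(-137) - 9914)) = √(-179 + (-274 - 9914)) = √(-179 - 10188) = √(-10367) = I*√10367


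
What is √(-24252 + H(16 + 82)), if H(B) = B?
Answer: I*√24154 ≈ 155.42*I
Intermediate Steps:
√(-24252 + H(16 + 82)) = √(-24252 + (16 + 82)) = √(-24252 + 98) = √(-24154) = I*√24154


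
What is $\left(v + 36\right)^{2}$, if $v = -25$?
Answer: $121$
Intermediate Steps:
$\left(v + 36\right)^{2} = \left(-25 + 36\right)^{2} = 11^{2} = 121$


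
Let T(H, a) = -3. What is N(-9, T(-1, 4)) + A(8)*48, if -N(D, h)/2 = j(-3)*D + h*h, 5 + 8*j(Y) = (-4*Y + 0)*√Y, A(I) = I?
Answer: 1419/4 + 27*I*√3 ≈ 354.75 + 46.765*I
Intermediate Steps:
j(Y) = -5/8 - Y^(3/2)/2 (j(Y) = -5/8 + ((-4*Y + 0)*√Y)/8 = -5/8 + ((-4*Y)*√Y)/8 = -5/8 + (-4*Y^(3/2))/8 = -5/8 - Y^(3/2)/2)
N(D, h) = -2*h² - 2*D*(-5/8 + 3*I*√3/2) (N(D, h) = -2*((-5/8 - (-3)*I*√3/2)*D + h*h) = -2*((-5/8 - (-3)*I*√3/2)*D + h²) = -2*((-5/8 + 3*I*√3/2)*D + h²) = -2*(D*(-5/8 + 3*I*√3/2) + h²) = -2*(h² + D*(-5/8 + 3*I*√3/2)) = -2*h² - 2*D*(-5/8 + 3*I*√3/2))
N(-9, T(-1, 4)) + A(8)*48 = (-2*(-3)² + (¼)*(-9)*(5 - 12*I*√3)) + 8*48 = (-2*9 + (-45/4 + 27*I*√3)) + 384 = (-18 + (-45/4 + 27*I*√3)) + 384 = (-117/4 + 27*I*√3) + 384 = 1419/4 + 27*I*√3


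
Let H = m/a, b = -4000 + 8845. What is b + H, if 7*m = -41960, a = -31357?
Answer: 1063514615/219499 ≈ 4845.2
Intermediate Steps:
m = -41960/7 (m = (⅐)*(-41960) = -41960/7 ≈ -5994.3)
b = 4845
H = 41960/219499 (H = -41960/7/(-31357) = -41960/7*(-1/31357) = 41960/219499 ≈ 0.19116)
b + H = 4845 + 41960/219499 = 1063514615/219499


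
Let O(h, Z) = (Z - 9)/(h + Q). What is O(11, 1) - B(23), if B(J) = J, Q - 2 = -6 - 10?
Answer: -61/3 ≈ -20.333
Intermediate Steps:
Q = -14 (Q = 2 + (-6 - 10) = 2 - 16 = -14)
O(h, Z) = (-9 + Z)/(-14 + h) (O(h, Z) = (Z - 9)/(h - 14) = (-9 + Z)/(-14 + h))
O(11, 1) - B(23) = (-9 + 1)/(-14 + 11) - 1*23 = -8/(-3) - 23 = -1/3*(-8) - 23 = 8/3 - 23 = -61/3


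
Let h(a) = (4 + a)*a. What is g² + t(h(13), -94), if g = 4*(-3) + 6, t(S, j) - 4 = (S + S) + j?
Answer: 388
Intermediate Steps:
h(a) = a*(4 + a)
t(S, j) = 4 + j + 2*S (t(S, j) = 4 + ((S + S) + j) = 4 + (2*S + j) = 4 + (j + 2*S) = 4 + j + 2*S)
g = -6 (g = -12 + 6 = -6)
g² + t(h(13), -94) = (-6)² + (4 - 94 + 2*(13*(4 + 13))) = 36 + (4 - 94 + 2*(13*17)) = 36 + (4 - 94 + 2*221) = 36 + (4 - 94 + 442) = 36 + 352 = 388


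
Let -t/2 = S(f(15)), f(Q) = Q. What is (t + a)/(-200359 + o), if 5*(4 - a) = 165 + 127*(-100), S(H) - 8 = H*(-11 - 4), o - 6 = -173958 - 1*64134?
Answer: -589/87689 ≈ -0.0067169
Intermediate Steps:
o = -238086 (o = 6 + (-173958 - 1*64134) = 6 + (-173958 - 64134) = 6 - 238092 = -238086)
S(H) = 8 - 15*H (S(H) = 8 + H*(-11 - 4) = 8 + H*(-15) = 8 - 15*H)
a = 2511 (a = 4 - (165 + 127*(-100))/5 = 4 - (165 - 12700)/5 = 4 - ⅕*(-12535) = 4 + 2507 = 2511)
t = 434 (t = -2*(8 - 15*15) = -2*(8 - 225) = -2*(-217) = 434)
(t + a)/(-200359 + o) = (434 + 2511)/(-200359 - 238086) = 2945/(-438445) = 2945*(-1/438445) = -589/87689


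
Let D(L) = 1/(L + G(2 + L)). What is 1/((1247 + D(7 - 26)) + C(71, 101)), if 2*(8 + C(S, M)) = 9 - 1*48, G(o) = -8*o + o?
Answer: 100/121951 ≈ 0.00082000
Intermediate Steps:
G(o) = -7*o
C(S, M) = -55/2 (C(S, M) = -8 + (9 - 1*48)/2 = -8 + (9 - 48)/2 = -8 + (½)*(-39) = -8 - 39/2 = -55/2)
D(L) = 1/(-14 - 6*L) (D(L) = 1/(L - 7*(2 + L)) = 1/(L + (-14 - 7*L)) = 1/(-14 - 6*L))
1/((1247 + D(7 - 26)) + C(71, 101)) = 1/((1247 + 1/(2*(-7 - 3*(7 - 26)))) - 55/2) = 1/((1247 + 1/(2*(-7 - 3*(-19)))) - 55/2) = 1/((1247 + 1/(2*(-7 + 57))) - 55/2) = 1/((1247 + (½)/50) - 55/2) = 1/((1247 + (½)*(1/50)) - 55/2) = 1/((1247 + 1/100) - 55/2) = 1/(124701/100 - 55/2) = 1/(121951/100) = 100/121951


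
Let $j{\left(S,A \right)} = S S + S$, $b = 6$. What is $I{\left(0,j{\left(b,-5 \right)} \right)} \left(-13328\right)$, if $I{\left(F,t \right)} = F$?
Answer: $0$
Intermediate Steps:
$j{\left(S,A \right)} = S + S^{2}$ ($j{\left(S,A \right)} = S^{2} + S = S + S^{2}$)
$I{\left(0,j{\left(b,-5 \right)} \right)} \left(-13328\right) = 0 \left(-13328\right) = 0$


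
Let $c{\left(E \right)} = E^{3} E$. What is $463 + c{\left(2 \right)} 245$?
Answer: $4383$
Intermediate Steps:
$c{\left(E \right)} = E^{4}$
$463 + c{\left(2 \right)} 245 = 463 + 2^{4} \cdot 245 = 463 + 16 \cdot 245 = 463 + 3920 = 4383$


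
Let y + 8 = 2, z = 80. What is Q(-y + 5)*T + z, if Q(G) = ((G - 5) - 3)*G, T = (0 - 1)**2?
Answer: 113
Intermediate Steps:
y = -6 (y = -8 + 2 = -6)
T = 1 (T = (-1)**2 = 1)
Q(G) = G*(-8 + G) (Q(G) = ((-5 + G) - 3)*G = (-8 + G)*G = G*(-8 + G))
Q(-y + 5)*T + z = ((-1*(-6) + 5)*(-8 + (-1*(-6) + 5)))*1 + 80 = ((6 + 5)*(-8 + (6 + 5)))*1 + 80 = (11*(-8 + 11))*1 + 80 = (11*3)*1 + 80 = 33*1 + 80 = 33 + 80 = 113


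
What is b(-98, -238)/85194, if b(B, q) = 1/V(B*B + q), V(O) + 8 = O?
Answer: 1/797245452 ≈ 1.2543e-9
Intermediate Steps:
V(O) = -8 + O
b(B, q) = 1/(-8 + q + B**2) (b(B, q) = 1/(-8 + (B*B + q)) = 1/(-8 + (B**2 + q)) = 1/(-8 + (q + B**2)) = 1/(-8 + q + B**2))
b(-98, -238)/85194 = 1/(-8 - 238 + (-98)**2*85194) = (1/85194)/(-8 - 238 + 9604) = (1/85194)/9358 = (1/9358)*(1/85194) = 1/797245452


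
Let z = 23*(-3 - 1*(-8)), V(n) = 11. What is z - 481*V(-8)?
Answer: -5176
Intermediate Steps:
z = 115 (z = 23*(-3 + 8) = 23*5 = 115)
z - 481*V(-8) = 115 - 481*11 = 115 - 5291 = -5176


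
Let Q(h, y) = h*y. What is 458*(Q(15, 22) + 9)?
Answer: 155262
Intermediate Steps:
458*(Q(15, 22) + 9) = 458*(15*22 + 9) = 458*(330 + 9) = 458*339 = 155262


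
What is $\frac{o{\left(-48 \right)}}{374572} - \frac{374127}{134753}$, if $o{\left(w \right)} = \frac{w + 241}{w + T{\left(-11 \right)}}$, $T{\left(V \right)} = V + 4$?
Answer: $- \frac{7707588432749}{2776108539380} \approx -2.7764$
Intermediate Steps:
$T{\left(V \right)} = 4 + V$
$o{\left(w \right)} = \frac{241 + w}{-7 + w}$ ($o{\left(w \right)} = \frac{w + 241}{w + \left(4 - 11\right)} = \frac{241 + w}{w - 7} = \frac{241 + w}{-7 + w}$)
$\frac{o{\left(-48 \right)}}{374572} - \frac{374127}{134753} = \frac{\frac{1}{-7 - 48} \left(241 - 48\right)}{374572} - \frac{374127}{134753} = \frac{1}{-55} \cdot 193 \cdot \frac{1}{374572} - \frac{374127}{134753} = \left(- \frac{1}{55}\right) 193 \cdot \frac{1}{374572} - \frac{374127}{134753} = \left(- \frac{193}{55}\right) \frac{1}{374572} - \frac{374127}{134753} = - \frac{193}{20601460} - \frac{374127}{134753} = - \frac{7707588432749}{2776108539380}$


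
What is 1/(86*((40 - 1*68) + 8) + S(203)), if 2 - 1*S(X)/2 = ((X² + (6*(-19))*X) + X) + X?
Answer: -1/38662 ≈ -2.5865e-5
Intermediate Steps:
S(X) = 4 - 2*X² + 224*X (S(X) = 4 - 2*(((X² + (6*(-19))*X) + X) + X) = 4 - 2*(((X² - 114*X) + X) + X) = 4 - 2*((X² - 113*X) + X) = 4 - 2*(X² - 112*X) = 4 + (-2*X² + 224*X) = 4 - 2*X² + 224*X)
1/(86*((40 - 1*68) + 8) + S(203)) = 1/(86*((40 - 1*68) + 8) + (4 - 2*203² + 224*203)) = 1/(86*((40 - 68) + 8) + (4 - 2*41209 + 45472)) = 1/(86*(-28 + 8) + (4 - 82418 + 45472)) = 1/(86*(-20) - 36942) = 1/(-1720 - 36942) = 1/(-38662) = -1/38662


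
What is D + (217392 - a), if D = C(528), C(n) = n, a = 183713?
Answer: 34207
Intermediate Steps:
D = 528
D + (217392 - a) = 528 + (217392 - 1*183713) = 528 + (217392 - 183713) = 528 + 33679 = 34207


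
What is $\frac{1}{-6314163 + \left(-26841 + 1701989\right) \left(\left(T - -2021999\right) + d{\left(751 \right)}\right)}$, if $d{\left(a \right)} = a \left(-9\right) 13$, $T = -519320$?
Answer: $\frac{1}{2370013178013} \approx 4.2194 \cdot 10^{-13}$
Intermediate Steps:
$d{\left(a \right)} = - 117 a$ ($d{\left(a \right)} = - 9 a 13 = - 117 a$)
$\frac{1}{-6314163 + \left(-26841 + 1701989\right) \left(\left(T - -2021999\right) + d{\left(751 \right)}\right)} = \frac{1}{-6314163 + \left(-26841 + 1701989\right) \left(\left(-519320 - -2021999\right) - 87867\right)} = \frac{1}{-6314163 + 1675148 \left(\left(-519320 + 2021999\right) - 87867\right)} = \frac{1}{-6314163 + 1675148 \left(1502679 - 87867\right)} = \frac{1}{-6314163 + 1675148 \cdot 1414812} = \frac{1}{-6314163 + 2370019492176} = \frac{1}{2370013178013}$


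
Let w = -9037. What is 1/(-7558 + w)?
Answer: -1/16595 ≈ -6.0259e-5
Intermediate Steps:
1/(-7558 + w) = 1/(-7558 - 9037) = 1/(-16595) = -1/16595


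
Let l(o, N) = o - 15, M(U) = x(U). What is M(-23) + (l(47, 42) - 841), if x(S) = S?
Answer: -832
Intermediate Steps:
M(U) = U
l(o, N) = -15 + o
M(-23) + (l(47, 42) - 841) = -23 + ((-15 + 47) - 841) = -23 + (32 - 841) = -23 - 809 = -832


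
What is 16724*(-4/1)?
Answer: -66896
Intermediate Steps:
16724*(-4/1) = 16724*(1*(-4)) = 16724*(-4) = -66896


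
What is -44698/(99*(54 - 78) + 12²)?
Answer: 22349/1116 ≈ 20.026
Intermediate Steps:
-44698/(99*(54 - 78) + 12²) = -44698/(99*(-24) + 144) = -44698/(-2376 + 144) = -44698/(-2232) = -44698*(-1/2232) = 22349/1116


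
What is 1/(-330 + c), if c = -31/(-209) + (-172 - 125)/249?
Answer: -17347/5742628 ≈ -0.0030207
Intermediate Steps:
c = -18118/17347 (c = -31*(-1/209) - 297*1/249 = 31/209 - 99/83 = -18118/17347 ≈ -1.0444)
1/(-330 + c) = 1/(-330 - 18118/17347) = 1/(-5742628/17347) = -17347/5742628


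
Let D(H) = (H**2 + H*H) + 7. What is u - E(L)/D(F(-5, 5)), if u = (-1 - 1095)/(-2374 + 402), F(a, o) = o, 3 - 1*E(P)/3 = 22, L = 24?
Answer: 767/493 ≈ 1.5558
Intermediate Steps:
E(P) = -57 (E(P) = 9 - 3*22 = 9 - 66 = -57)
u = 274/493 (u = -1096/(-1972) = -1096*(-1/1972) = 274/493 ≈ 0.55578)
D(H) = 7 + 2*H**2 (D(H) = (H**2 + H**2) + 7 = 2*H**2 + 7 = 7 + 2*H**2)
u - E(L)/D(F(-5, 5)) = 274/493 - (-57)/(7 + 2*5**2) = 274/493 - (-57)/(7 + 2*25) = 274/493 - (-57)/(7 + 50) = 274/493 - (-57)/57 = 274/493 - 1*(-1) = 274/493 + 1 = 767/493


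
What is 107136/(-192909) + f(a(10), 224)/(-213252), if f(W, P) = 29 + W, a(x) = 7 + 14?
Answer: -3809435287/6856371678 ≈ -0.55560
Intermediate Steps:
a(x) = 21
107136/(-192909) + f(a(10), 224)/(-213252) = 107136/(-192909) + (29 + 21)/(-213252) = 107136*(-1/192909) + 50*(-1/213252) = -35712/64303 - 25/106626 = -3809435287/6856371678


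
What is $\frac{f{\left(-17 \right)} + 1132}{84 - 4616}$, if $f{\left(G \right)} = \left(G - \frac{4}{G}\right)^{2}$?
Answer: $- \frac{408373}{1309748} \approx -0.3118$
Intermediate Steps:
$\frac{f{\left(-17 \right)} + 1132}{84 - 4616} = \frac{\frac{\left(-4 + \left(-17\right)^{2}\right)^{2}}{289} + 1132}{84 - 4616} = \frac{\frac{\left(-4 + 289\right)^{2}}{289} + 1132}{-4532} = \left(\frac{285^{2}}{289} + 1132\right) \left(- \frac{1}{4532}\right) = \left(\frac{1}{289} \cdot 81225 + 1132\right) \left(- \frac{1}{4532}\right) = \left(\frac{81225}{289} + 1132\right) \left(- \frac{1}{4532}\right) = \frac{408373}{289} \left(- \frac{1}{4532}\right) = - \frac{408373}{1309748}$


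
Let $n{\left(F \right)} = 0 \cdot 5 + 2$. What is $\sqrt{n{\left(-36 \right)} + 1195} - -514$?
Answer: $514 + 3 \sqrt{133} \approx 548.6$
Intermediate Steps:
$n{\left(F \right)} = 2$ ($n{\left(F \right)} = 0 + 2 = 2$)
$\sqrt{n{\left(-36 \right)} + 1195} - -514 = \sqrt{2 + 1195} - -514 = \sqrt{1197} + 514 = 3 \sqrt{133} + 514 = 514 + 3 \sqrt{133}$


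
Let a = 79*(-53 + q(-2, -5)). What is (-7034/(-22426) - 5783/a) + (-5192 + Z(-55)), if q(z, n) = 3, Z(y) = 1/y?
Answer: -2528710333251/487204850 ≈ -5190.2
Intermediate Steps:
a = -3950 (a = 79*(-53 + 3) = 79*(-50) = -3950)
(-7034/(-22426) - 5783/a) + (-5192 + Z(-55)) = (-7034/(-22426) - 5783/(-3950)) + (-5192 + 1/(-55)) = (-7034*(-1/22426) - 5783*(-1/3950)) + (-5192 - 1/55) = (3517/11213 + 5783/3950) - 285561/55 = 78736929/44291350 - 285561/55 = -2528710333251/487204850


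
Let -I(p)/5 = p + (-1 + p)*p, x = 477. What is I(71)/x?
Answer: -25205/477 ≈ -52.841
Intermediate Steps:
I(p) = -5*p - 5*p*(-1 + p) (I(p) = -5*(p + (-1 + p)*p) = -5*(p + p*(-1 + p)) = -5*p - 5*p*(-1 + p))
I(71)/x = -5*71²/477 = -5*5041*(1/477) = -25205*1/477 = -25205/477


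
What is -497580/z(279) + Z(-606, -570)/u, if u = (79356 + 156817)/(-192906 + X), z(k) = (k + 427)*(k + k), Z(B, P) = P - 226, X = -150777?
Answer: 8971291375327/7753323417 ≈ 1157.1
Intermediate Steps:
Z(B, P) = -226 + P
z(k) = 2*k*(427 + k) (z(k) = (427 + k)*(2*k) = 2*k*(427 + k))
u = -236173/343683 (u = (79356 + 156817)/(-192906 - 150777) = 236173/(-343683) = 236173*(-1/343683) = -236173/343683 ≈ -0.68718)
-497580/z(279) + Z(-606, -570)/u = -497580*1/(558*(427 + 279)) + (-226 - 570)/(-236173/343683) = -497580/(2*279*706) - 796*(-343683/236173) = -497580/393948 + 273571668/236173 = -497580*1/393948 + 273571668/236173 = -41465/32829 + 273571668/236173 = 8971291375327/7753323417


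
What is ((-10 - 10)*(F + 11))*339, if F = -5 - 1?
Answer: -33900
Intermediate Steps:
F = -6
((-10 - 10)*(F + 11))*339 = ((-10 - 10)*(-6 + 11))*339 = -20*5*339 = -100*339 = -33900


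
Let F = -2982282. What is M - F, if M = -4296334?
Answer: -1314052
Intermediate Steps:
M - F = -4296334 - 1*(-2982282) = -4296334 + 2982282 = -1314052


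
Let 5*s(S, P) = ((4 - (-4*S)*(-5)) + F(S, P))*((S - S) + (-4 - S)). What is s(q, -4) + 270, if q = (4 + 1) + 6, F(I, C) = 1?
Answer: 915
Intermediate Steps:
q = 11 (q = 5 + 6 = 11)
s(S, P) = (-4 - S)*(5 - 20*S)/5 (s(S, P) = (((4 - (-4*S)*(-5)) + 1)*((S - S) + (-4 - S)))/5 = (((4 - 20*S) + 1)*(0 + (-4 - S)))/5 = (((4 - 20*S) + 1)*(-4 - S))/5 = ((5 - 20*S)*(-4 - S))/5 = ((-4 - S)*(5 - 20*S))/5 = (-4 - S)*(5 - 20*S)/5)
s(q, -4) + 270 = (-4 + 4*11² + 15*11) + 270 = (-4 + 4*121 + 165) + 270 = (-4 + 484 + 165) + 270 = 645 + 270 = 915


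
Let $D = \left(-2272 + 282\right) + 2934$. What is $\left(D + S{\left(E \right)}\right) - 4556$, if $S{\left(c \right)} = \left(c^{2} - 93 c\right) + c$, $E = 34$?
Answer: $-5584$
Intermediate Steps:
$S{\left(c \right)} = c^{2} - 92 c$
$D = 944$ ($D = -1990 + 2934 = 944$)
$\left(D + S{\left(E \right)}\right) - 4556 = \left(944 + 34 \left(-92 + 34\right)\right) - 4556 = \left(944 + 34 \left(-58\right)\right) - 4556 = \left(944 - 1972\right) - 4556 = -1028 - 4556 = -5584$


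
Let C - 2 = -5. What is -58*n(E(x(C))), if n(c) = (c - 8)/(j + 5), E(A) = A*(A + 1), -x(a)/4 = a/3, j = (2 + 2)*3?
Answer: -696/17 ≈ -40.941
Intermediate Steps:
C = -3 (C = 2 - 5 = -3)
j = 12 (j = 4*3 = 12)
x(a) = -4*a/3
E(A) = A*(1 + A)
n(c) = -8/17 + c/17 (n(c) = (c - 8)/(12 + 5) = (-8 + c)/17 = (-8 + c)*(1/17) = -8/17 + c/17)
-58*n(E(x(C))) = -58*(-8/17 + ((-4/3*(-3))*(1 - 4/3*(-3)))/17) = -58*(-8/17 + (4*(1 + 4))/17) = -58*(-8/17 + (4*5)/17) = -58*(-8/17 + (1/17)*20) = -58*(-8/17 + 20/17) = -58*12/17 = -696/17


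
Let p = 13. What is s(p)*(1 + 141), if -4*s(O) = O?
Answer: -923/2 ≈ -461.50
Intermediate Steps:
s(O) = -O/4
s(p)*(1 + 141) = (-¼*13)*(1 + 141) = -13/4*142 = -923/2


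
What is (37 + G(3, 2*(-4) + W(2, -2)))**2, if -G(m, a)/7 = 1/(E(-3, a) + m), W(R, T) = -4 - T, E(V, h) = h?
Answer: 1444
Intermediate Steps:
G(m, a) = -7/(a + m)
(37 + G(3, 2*(-4) + W(2, -2)))**2 = (37 - 7/((2*(-4) + (-4 - 1*(-2))) + 3))**2 = (37 - 7/((-8 + (-4 + 2)) + 3))**2 = (37 - 7/((-8 - 2) + 3))**2 = (37 - 7/(-10 + 3))**2 = (37 - 7/(-7))**2 = (37 - 7*(-1/7))**2 = (37 + 1)**2 = 38**2 = 1444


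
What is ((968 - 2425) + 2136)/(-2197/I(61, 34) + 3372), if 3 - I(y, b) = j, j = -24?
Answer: 18333/88847 ≈ 0.20634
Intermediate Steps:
I(y, b) = 27 (I(y, b) = 3 - 1*(-24) = 3 + 24 = 27)
((968 - 2425) + 2136)/(-2197/I(61, 34) + 3372) = ((968 - 2425) + 2136)/(-2197/27 + 3372) = (-1457 + 2136)/(-2197*1/27 + 3372) = 679/(-2197/27 + 3372) = 679/(88847/27) = 679*(27/88847) = 18333/88847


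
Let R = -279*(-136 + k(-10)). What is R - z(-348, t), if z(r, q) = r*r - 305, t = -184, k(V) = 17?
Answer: -87598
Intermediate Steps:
z(r, q) = -305 + r² (z(r, q) = r² - 305 = -305 + r²)
R = 33201 (R = -279*(-136 + 17) = -279*(-119) = 33201)
R - z(-348, t) = 33201 - (-305 + (-348)²) = 33201 - (-305 + 121104) = 33201 - 1*120799 = 33201 - 120799 = -87598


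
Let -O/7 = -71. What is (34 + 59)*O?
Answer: 46221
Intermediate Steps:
O = 497 (O = -7*(-71) = 497)
(34 + 59)*O = (34 + 59)*497 = 93*497 = 46221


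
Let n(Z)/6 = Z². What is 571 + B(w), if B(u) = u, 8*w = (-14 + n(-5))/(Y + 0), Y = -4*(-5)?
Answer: 11437/20 ≈ 571.85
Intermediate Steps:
n(Z) = 6*Z²
Y = 20
w = 17/20 (w = ((-14 + 6*(-5)²)/(20 + 0))/8 = ((-14 + 6*25)/20)/8 = ((-14 + 150)*(1/20))/8 = (136*(1/20))/8 = (⅛)*(34/5) = 17/20 ≈ 0.85000)
571 + B(w) = 571 + 17/20 = 11437/20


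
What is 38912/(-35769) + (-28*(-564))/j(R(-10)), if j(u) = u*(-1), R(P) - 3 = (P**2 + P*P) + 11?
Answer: -286595608/3827283 ≈ -74.882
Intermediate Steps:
R(P) = 14 + 2*P**2 (R(P) = 3 + ((P**2 + P*P) + 11) = 3 + ((P**2 + P**2) + 11) = 3 + (2*P**2 + 11) = 3 + (11 + 2*P**2) = 14 + 2*P**2)
j(u) = -u
38912/(-35769) + (-28*(-564))/j(R(-10)) = 38912/(-35769) + (-28*(-564))/((-(14 + 2*(-10)**2))) = 38912*(-1/35769) + 15792/((-(14 + 2*100))) = -38912/35769 + 15792/((-(14 + 200))) = -38912/35769 + 15792/((-1*214)) = -38912/35769 + 15792/(-214) = -38912/35769 + 15792*(-1/214) = -38912/35769 - 7896/107 = -286595608/3827283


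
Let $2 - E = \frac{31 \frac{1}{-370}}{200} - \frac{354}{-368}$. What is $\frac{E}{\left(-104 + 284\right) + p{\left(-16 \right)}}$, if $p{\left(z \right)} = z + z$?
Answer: $\frac{1767463}{251896000} \approx 0.0070166$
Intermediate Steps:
$p{\left(z \right)} = 2 z$
$E = \frac{1767463}{1702000}$ ($E = 2 - \left(\frac{31 \frac{1}{-370}}{200} - \frac{354}{-368}\right) = 2 - \left(31 \left(- \frac{1}{370}\right) \frac{1}{200} - - \frac{177}{184}\right) = 2 - \left(\left(- \frac{31}{370}\right) \frac{1}{200} + \frac{177}{184}\right) = 2 - \left(- \frac{31}{74000} + \frac{177}{184}\right) = 2 - \frac{1636537}{1702000} = \frac{1767463}{1702000} \approx 1.0385$)
$\frac{E}{\left(-104 + 284\right) + p{\left(-16 \right)}} = \frac{1767463}{1702000 \left(\left(-104 + 284\right) + 2 \left(-16\right)\right)} = \frac{1767463}{1702000 \left(180 - 32\right)} = \frac{1767463}{1702000 \cdot 148} = \frac{1767463}{1702000} \cdot \frac{1}{148} = \frac{1767463}{251896000}$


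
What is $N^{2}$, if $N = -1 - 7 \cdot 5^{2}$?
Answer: $30976$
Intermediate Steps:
$N = -176$ ($N = -1 - 175 = -176$)
$N^{2} = \left(-176\right)^{2} = 30976$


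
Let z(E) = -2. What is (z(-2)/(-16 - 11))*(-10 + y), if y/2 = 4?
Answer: -4/27 ≈ -0.14815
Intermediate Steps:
y = 8 (y = 2*4 = 8)
(z(-2)/(-16 - 11))*(-10 + y) = (-2/(-16 - 11))*(-10 + 8) = -2/(-27)*(-2) = -2*(-1/27)*(-2) = (2/27)*(-2) = -4/27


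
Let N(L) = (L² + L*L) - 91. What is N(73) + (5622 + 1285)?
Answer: 17474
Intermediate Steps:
N(L) = -91 + 2*L² (N(L) = (L² + L²) - 91 = 2*L² - 91 = -91 + 2*L²)
N(73) + (5622 + 1285) = (-91 + 2*73²) + (5622 + 1285) = (-91 + 2*5329) + 6907 = (-91 + 10658) + 6907 = 10567 + 6907 = 17474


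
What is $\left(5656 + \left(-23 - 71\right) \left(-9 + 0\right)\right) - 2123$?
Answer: $4379$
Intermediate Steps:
$\left(5656 + \left(-23 - 71\right) \left(-9 + 0\right)\right) - 2123 = \left(5656 - -846\right) - 2123 = \left(5656 + 846\right) - 2123 = 6502 - 2123 = 4379$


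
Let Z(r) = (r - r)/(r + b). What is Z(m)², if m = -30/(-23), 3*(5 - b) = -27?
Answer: 0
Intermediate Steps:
b = 14 (b = 5 - ⅓*(-27) = 5 + 9 = 14)
m = 30/23 (m = -30*(-1/23) = 30/23 ≈ 1.3043)
Z(r) = 0 (Z(r) = (r - r)/(r + 14) = 0/(14 + r) = 0)
Z(m)² = 0² = 0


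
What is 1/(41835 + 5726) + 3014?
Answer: 143348855/47561 ≈ 3014.0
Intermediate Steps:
1/(41835 + 5726) + 3014 = 1/47561 + 3014 = 143348855/47561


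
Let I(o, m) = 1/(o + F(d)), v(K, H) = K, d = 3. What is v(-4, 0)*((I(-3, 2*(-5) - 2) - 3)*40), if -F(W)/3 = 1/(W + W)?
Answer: 3680/7 ≈ 525.71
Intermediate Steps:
F(W) = -3/(2*W) (F(W) = -3/(W + W) = -3*1/(2*W) = -3/(2*W))
I(o, m) = 1/(-1/2 + o) (I(o, m) = 1/(o - 3/2/3) = 1/(o - 3/2*1/3) = 1/(o - 1/2) = 1/(-1/2 + o))
v(-4, 0)*((I(-3, 2*(-5) - 2) - 3)*40) = -4*(2/(-1 + 2*(-3)) - 3)*40 = -4*(2/(-1 - 6) - 3)*40 = -4*(2/(-7) - 3)*40 = -4*(2*(-1/7) - 3)*40 = -4*(-2/7 - 3)*40 = -(-92)*40/7 = -4*(-920/7) = 3680/7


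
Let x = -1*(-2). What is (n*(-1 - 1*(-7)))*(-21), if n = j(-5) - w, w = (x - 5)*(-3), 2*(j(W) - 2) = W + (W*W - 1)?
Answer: -315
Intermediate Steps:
x = 2
j(W) = 3/2 + W/2 + W**2/2 (j(W) = 2 + (W + (W*W - 1))/2 = 2 + (W + (W**2 - 1))/2 = 2 + (W + (-1 + W**2))/2 = 2 + (-1 + W + W**2)/2 = 2 + (-1/2 + W/2 + W**2/2) = 3/2 + W/2 + W**2/2)
w = 9 (w = (2 - 5)*(-3) = -3*(-3) = 9)
n = 5/2 (n = (3/2 + (1/2)*(-5) + (1/2)*(-5)**2) - 1*9 = (3/2 - 5/2 + (1/2)*25) - 9 = (3/2 - 5/2 + 25/2) - 9 = 23/2 - 9 = 5/2 ≈ 2.5000)
(n*(-1 - 1*(-7)))*(-21) = (5*(-1 - 1*(-7))/2)*(-21) = (5*(-1 + 7)/2)*(-21) = ((5/2)*6)*(-21) = 15*(-21) = -315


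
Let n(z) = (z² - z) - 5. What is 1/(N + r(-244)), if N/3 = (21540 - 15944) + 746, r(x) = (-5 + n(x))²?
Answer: 1/3572471926 ≈ 2.7992e-10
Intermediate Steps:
n(z) = -5 + z² - z
r(x) = (-10 + x² - x)² (r(x) = (-5 + (-5 + x² - x))² = (-10 + x² - x)²)
N = 19026 (N = 3*((21540 - 15944) + 746) = 3*(5596 + 746) = 3*6342 = 19026)
1/(N + r(-244)) = 1/(19026 + (10 - 244 - 1*(-244)²)²) = 1/(19026 + (10 - 244 - 1*59536)²) = 1/(19026 + (10 - 244 - 59536)²) = 1/(19026 + (-59770)²) = 1/(19026 + 3572452900) = 1/3572471926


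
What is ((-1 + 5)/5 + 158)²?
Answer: 630436/25 ≈ 25217.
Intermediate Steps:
((-1 + 5)/5 + 158)² = ((⅕)*4 + 158)² = (⅘ + 158)² = (794/5)² = 630436/25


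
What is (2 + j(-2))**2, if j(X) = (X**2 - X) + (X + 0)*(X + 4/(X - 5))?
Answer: 8464/49 ≈ 172.73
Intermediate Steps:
j(X) = X**2 - X + X*(X + 4/(-5 + X)) (j(X) = (X**2 - X) + X*(X + 4/(-5 + X)) = X**2 - X + X*(X + 4/(-5 + X)))
(2 + j(-2))**2 = (2 - 2*(9 - 11*(-2) + 2*(-2)**2)/(-5 - 2))**2 = (2 - 2*(9 + 22 + 2*4)/(-7))**2 = (2 - 2*(-1/7)*(9 + 22 + 8))**2 = (2 - 2*(-1/7)*39)**2 = (2 + 78/7)**2 = (92/7)**2 = 8464/49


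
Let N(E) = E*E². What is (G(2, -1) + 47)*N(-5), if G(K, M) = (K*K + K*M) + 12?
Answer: -7625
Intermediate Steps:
G(K, M) = 12 + K² + K*M (G(K, M) = (K² + K*M) + 12 = 12 + K² + K*M)
N(E) = E³
(G(2, -1) + 47)*N(-5) = ((12 + 2² + 2*(-1)) + 47)*(-5)³ = ((12 + 4 - 2) + 47)*(-125) = (14 + 47)*(-125) = 61*(-125) = -7625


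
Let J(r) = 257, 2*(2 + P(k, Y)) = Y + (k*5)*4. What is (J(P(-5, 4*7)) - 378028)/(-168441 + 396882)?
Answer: -377771/228441 ≈ -1.6537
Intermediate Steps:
P(k, Y) = -2 + Y/2 + 10*k (P(k, Y) = -2 + (Y + (k*5)*4)/2 = -2 + (Y + (5*k)*4)/2 = -2 + (Y + 20*k)/2 = -2 + (Y/2 + 10*k) = -2 + Y/2 + 10*k)
(J(P(-5, 4*7)) - 378028)/(-168441 + 396882) = (257 - 378028)/(-168441 + 396882) = -377771/228441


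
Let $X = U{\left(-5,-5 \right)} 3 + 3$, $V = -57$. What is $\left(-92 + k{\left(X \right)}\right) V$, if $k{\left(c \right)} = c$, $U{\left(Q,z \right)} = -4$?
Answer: $5757$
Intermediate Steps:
$X = -9$ ($X = \left(-4\right) 3 + 3 = -12 + 3 = -9$)
$\left(-92 + k{\left(X \right)}\right) V = \left(-92 - 9\right) \left(-57\right) = \left(-101\right) \left(-57\right) = 5757$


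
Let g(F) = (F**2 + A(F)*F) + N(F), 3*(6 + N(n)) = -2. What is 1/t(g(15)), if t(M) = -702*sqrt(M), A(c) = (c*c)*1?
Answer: -sqrt(165)/540540 ≈ -2.3764e-5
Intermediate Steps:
A(c) = c**2 (A(c) = c**2*1 = c**2)
N(n) = -20/3 (N(n) = -6 + (1/3)*(-2) = -6 - 2/3 = -20/3)
g(F) = -20/3 + F**2 + F**3 (g(F) = (F**2 + F**2*F) - 20/3 = (F**2 + F**3) - 20/3 = -20/3 + F**2 + F**3)
1/t(g(15)) = 1/(-702*sqrt(-20/3 + 15**2 + 15**3)) = 1/(-702*sqrt(-20/3 + 225 + 3375)) = 1/(-3276*sqrt(165)) = -sqrt(165)/540540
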